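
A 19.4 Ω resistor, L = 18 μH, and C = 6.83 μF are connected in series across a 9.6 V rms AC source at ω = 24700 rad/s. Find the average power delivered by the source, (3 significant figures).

4.40 W

X_L = ωL = 0.445 Ω
X_C = 1/(ωC) = 5.93 Ω
Net reactance X = X_L − X_C = -5.48 Ω
Z = 19.4 − j5.48 Ω
|Z| = √(19.4² + 5.48²) = 20.2 Ω
∠Z = arctan(-5.48/19.4) = -15.8°
I = V/|Z| = 476 mA
P = VI cos φ = 9.6 × 0.476 × cos(-15.8°) = 4.40 W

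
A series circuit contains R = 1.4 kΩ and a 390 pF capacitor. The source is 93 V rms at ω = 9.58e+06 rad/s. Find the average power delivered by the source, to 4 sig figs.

X_C = 1/(ωC) = 267.7 Ω
Z = 1400 − j267.7 Ω
|Z| = √(1400² + 267.7²) = 1425 Ω
∠Z = arctan(-267.7/1400) = -10.82°
I = V/|Z| = 65.25 mA
P = VI cos φ = 93 × 0.06525 × cos(-10.82°) = 5.960 W

5.960 W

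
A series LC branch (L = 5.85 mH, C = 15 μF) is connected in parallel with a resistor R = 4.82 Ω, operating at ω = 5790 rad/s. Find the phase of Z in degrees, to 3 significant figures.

12.2°

X_L = ωL = 33.9 Ω
X_C = 1/(ωC) = 11.5 Ω
Branch 1: Z₁ = R = 4.82 Ω
Branch 2 (series LC): Z₂ = j(X_L − X_C) = j22.4 Ω
Parallel: Z = Z₁Z₂/(Z₁+Z₂), |Z| = 4.71 Ω, ∠Z = 12.2°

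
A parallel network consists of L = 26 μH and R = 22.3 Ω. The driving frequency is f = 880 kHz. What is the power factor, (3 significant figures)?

0.988

ω = 2πf = 5.529e+06 rad/s
X_L = ωL = 144 Ω
Parallel: admittances add. Y = 1/R + 1/(jωL)
Y = (0.0448 − j0.00696) S
|Y| = 0.0454 S → |Z| = 1/|Y| = 22.0 Ω, ∠Z = −∠Y = 8.82°
cos φ = cos(8.82°) = 0.988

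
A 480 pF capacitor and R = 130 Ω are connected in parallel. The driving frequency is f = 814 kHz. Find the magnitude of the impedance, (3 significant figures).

124 Ω

ω = 2πf = 5.115e+06 rad/s
X_C = 1/(ωC) = 407 Ω
Parallel: admittances add. Y = 1/R + jωC
Y = (0.00769 + j0.00245) S
|Y| = 0.00807 S → |Z| = 1/|Y| = 124 Ω, ∠Z = −∠Y = -17.7°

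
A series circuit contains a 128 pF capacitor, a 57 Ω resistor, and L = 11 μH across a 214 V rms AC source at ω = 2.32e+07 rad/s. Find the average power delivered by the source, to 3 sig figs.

X_L = ωL = 255 Ω
X_C = 1/(ωC) = 337 Ω
Net reactance X = X_L − X_C = -81.5 Ω
Z = 57.0 − j81.5 Ω
|Z| = √(57.0² + 81.5²) = 99.5 Ω
∠Z = arctan(-81.5/57.0) = -55.0°
I = V/|Z| = 2.15 A
P = VI cos φ = 214 × 2.15 × cos(-55.0°) = 264 W

264 W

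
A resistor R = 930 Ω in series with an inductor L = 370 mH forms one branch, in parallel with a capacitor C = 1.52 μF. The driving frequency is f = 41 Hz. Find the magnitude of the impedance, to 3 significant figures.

ω = 2πf = 257.6 rad/s
X_L = ωL = 95.3 Ω
X_C = 1/(ωC) = 2550 Ω
Branch 1 (R+jX_L): Z₁ = 930 + j95.3 Ω, |Z₁| = 935 Ω
Branch 2 (−jX_C): Z₂ = −j2550 Ω
Parallel: Z = Z₁Z₂/(Z₁+Z₂), |Z| = 908 Ω, ∠Z = -14.9°

908 Ω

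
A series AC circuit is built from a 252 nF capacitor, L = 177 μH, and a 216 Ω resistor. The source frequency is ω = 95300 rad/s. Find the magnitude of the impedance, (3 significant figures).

217 Ω

X_L = ωL = 16.9 Ω
X_C = 1/(ωC) = 41.6 Ω
Net reactance X = X_L − X_C = -24.8 Ω
Z = 216 − j24.8 Ω
|Z| = √(216² + 24.8²) = 217 Ω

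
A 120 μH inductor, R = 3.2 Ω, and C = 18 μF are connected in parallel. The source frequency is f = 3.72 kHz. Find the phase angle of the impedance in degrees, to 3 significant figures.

ω = 2πf = 23370 rad/s
X_L = ωL = 2.80 Ω
X_C = 1/(ωC) = 2.38 Ω
Parallel: admittances add. Y = 1/R + 1/(jωL) + jωC
Y = (0.312 + j0.0642) S
|Y| = 0.319 S → |Z| = 1/|Y| = 3.13 Ω, ∠Z = −∠Y = -11.6°

-11.6°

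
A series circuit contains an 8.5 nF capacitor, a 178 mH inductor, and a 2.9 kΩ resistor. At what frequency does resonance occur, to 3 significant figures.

4.09 kHz

ω₀ = 1/√(LC) = 1/√(0.178 × 8.5e-09) = 25710 rad/s
f₀ = ω₀/(2π) = 4.09 kHz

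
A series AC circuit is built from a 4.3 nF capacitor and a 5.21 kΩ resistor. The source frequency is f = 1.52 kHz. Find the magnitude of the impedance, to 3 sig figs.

24900 Ω

ω = 2πf = 9550 rad/s
X_C = 1/(ωC) = 24400 Ω
Z = 5210 − j24400 Ω
|Z| = √(5210² + 24400²) = 24900 Ω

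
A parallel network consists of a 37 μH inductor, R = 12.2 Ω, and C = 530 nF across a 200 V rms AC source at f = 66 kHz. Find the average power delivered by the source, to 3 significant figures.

ω = 2πf = 414700 rad/s
X_L = ωL = 15.3 Ω
X_C = 1/(ωC) = 4.55 Ω
Parallel: admittances add. Y = 1/R + 1/(jωL) + jωC
Y = (0.0820 + j0.155) S
|Y| = 0.175 S → |Z| = 1/|Y| = 5.71 Ω, ∠Z = −∠Y = -62.1°
I = V/|Z| = 35.0 A
P = VI cos φ = 200 × 35.0 × cos(-62.1°) = 3.28 kW

3.28 kW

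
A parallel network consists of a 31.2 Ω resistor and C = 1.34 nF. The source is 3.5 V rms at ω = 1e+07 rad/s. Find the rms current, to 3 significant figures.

122 mA

X_C = 1/(ωC) = 74.6 Ω
Parallel: admittances add. Y = 1/R + jωC
Y = (0.0321 + j0.0134) S
|Y| = 0.0347 S → |Z| = 1/|Y| = 28.8 Ω, ∠Z = −∠Y = -22.7°
I = V/|Z| = 3.5/28.8 = 122 mA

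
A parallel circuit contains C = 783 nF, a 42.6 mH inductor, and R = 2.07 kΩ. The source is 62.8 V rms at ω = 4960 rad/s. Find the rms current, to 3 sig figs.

61.3 mA

X_L = ωL = 211 Ω
X_C = 1/(ωC) = 257 Ω
Parallel: admittances add. Y = 1/R + 1/(jωL) + jωC
Y = (0.000483 − j0.000849) S
|Y| = 0.000977 S → |Z| = 1/|Y| = 1020 Ω, ∠Z = −∠Y = 60.4°
I = V/|Z| = 62.8/1020 = 61.3 mA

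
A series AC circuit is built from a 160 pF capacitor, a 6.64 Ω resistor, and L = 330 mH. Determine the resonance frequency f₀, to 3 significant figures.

21.9 kHz

ω₀ = 1/√(LC) = 1/√(0.33 × 1.6e-10) = 137600 rad/s
f₀ = ω₀/(2π) = 21.9 kHz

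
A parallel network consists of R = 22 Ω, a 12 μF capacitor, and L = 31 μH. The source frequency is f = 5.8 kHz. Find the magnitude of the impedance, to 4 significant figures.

ω = 2πf = 36440 rad/s
X_L = ωL = 1.130 Ω
X_C = 1/(ωC) = 2.287 Ω
Parallel: admittances add. Y = 1/R + 1/(jωL) + jωC
Y = (0.04545 − j0.4479) S
|Y| = 0.4502 S → |Z| = 1/|Y| = 2.221 Ω, ∠Z = −∠Y = 84.20°

2.221 Ω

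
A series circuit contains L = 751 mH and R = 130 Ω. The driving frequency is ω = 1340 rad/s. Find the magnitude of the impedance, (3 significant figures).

X_L = ωL = 1010 Ω
Z = 130 + j1010 Ω
|Z| = √(130² + 1010²) = 1010 Ω

1010 Ω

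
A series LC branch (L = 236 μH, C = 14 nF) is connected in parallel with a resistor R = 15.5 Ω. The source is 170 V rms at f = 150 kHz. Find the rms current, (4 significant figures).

11.03 A

ω = 2πf = 942500 rad/s
X_L = ωL = 222.4 Ω
X_C = 1/(ωC) = 75.79 Ω
Branch 1: Z₁ = R = 15.50 Ω
Branch 2 (series LC): Z₂ = j(X_L − X_C) = j146.6 Ω
Parallel: Z = Z₁Z₂/(Z₁+Z₂), |Z| = 15.41 Ω, ∠Z = 6.034°
I = V/|Z| = 170/15.41 = 11.03 A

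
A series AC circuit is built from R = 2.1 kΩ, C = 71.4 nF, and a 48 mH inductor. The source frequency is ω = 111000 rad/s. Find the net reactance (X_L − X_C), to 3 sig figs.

5200 Ω

X_L = ωL = 5330 Ω
X_C = 1/(ωC) = 126 Ω
X = 5330 − 126 = 5200 Ω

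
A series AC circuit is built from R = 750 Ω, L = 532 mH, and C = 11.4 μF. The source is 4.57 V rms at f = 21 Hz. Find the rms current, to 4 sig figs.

4.775 mA

ω = 2πf = 131.9 rad/s
X_L = ωL = 70.20 Ω
X_C = 1/(ωC) = 664.8 Ω
Net reactance X = X_L − X_C = -594.6 Ω
Z = 750.0 − j594.6 Ω
|Z| = √(750.0² + 594.6²) = 957.1 Ω
I = V/|Z| = 4.57/957.1 = 4.775 mA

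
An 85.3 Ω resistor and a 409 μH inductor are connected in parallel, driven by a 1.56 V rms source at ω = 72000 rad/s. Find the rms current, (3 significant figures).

56.0 mA

X_L = ωL = 29.4 Ω
Parallel: admittances add. Y = 1/R + 1/(jωL)
Y = (0.0117 − j0.0340) S
|Y| = 0.0359 S → |Z| = 1/|Y| = 27.8 Ω, ∠Z = −∠Y = 71.0°
I = V/|Z| = 1.56/27.8 = 56.0 mA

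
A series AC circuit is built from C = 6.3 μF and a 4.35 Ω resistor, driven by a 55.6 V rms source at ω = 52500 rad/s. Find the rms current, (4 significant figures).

X_C = 1/(ωC) = 3.023 Ω
Z = 4.350 − j3.023 Ω
|Z| = √(4.350² + 3.023²) = 5.298 Ω
I = V/|Z| = 55.6/5.298 = 10.50 A

10.50 A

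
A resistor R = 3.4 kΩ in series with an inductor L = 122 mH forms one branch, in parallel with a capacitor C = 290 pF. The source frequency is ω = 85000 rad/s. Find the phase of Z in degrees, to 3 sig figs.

X_L = ωL = 10400 Ω
X_C = 1/(ωC) = 40600 Ω
Branch 1 (R+jX_L): Z₁ = 3400 + j10400 Ω, |Z₁| = 10900 Ω
Branch 2 (−jX_C): Z₂ = −j40600 Ω
Parallel: Z = Z₁Z₂/(Z₁+Z₂), |Z| = 14600 Ω, ∠Z = 65.4°

65.4°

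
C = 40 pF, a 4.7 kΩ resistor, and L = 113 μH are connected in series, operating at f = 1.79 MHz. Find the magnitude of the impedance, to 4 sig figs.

ω = 2πf = 1.125e+07 rad/s
X_L = ωL = 1271 Ω
X_C = 1/(ωC) = 2223 Ω
Net reactance X = X_L − X_C = -951.9 Ω
Z = 4700 − j951.9 Ω
|Z| = √(4700² + 951.9²) = 4795 Ω

4795 Ω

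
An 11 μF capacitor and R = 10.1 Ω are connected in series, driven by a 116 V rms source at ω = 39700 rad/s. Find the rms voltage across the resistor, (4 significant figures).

113.1 V

X_C = 1/(ωC) = 2.290 Ω
Z = 10.10 − j2.290 Ω
|Z| = √(10.10² + 2.290²) = 10.36 Ω
I = V/|Z| = 11.20 A
V_R = I·|Z_R| = 11.20 × 10.10 = 113.1 V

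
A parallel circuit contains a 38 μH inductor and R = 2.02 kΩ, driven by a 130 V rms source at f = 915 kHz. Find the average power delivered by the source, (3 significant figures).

ω = 2πf = 5.749e+06 rad/s
X_L = ωL = 218 Ω
Parallel: admittances add. Y = 1/R + 1/(jωL)
Y = (0.000495 − j0.00458) S
|Y| = 0.00460 S → |Z| = 1/|Y| = 217 Ω, ∠Z = −∠Y = 83.8°
I = V/|Z| = 599 mA
P = VI cos φ = 130 × 0.599 × cos(83.8°) = 8.37 W

8.37 W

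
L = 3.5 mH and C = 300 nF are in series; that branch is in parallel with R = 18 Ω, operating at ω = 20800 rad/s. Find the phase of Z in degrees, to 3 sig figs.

-11.6°

X_L = ωL = 72.8 Ω
X_C = 1/(ωC) = 160 Ω
Branch 1: Z₁ = R = 18.0 Ω
Branch 2 (series LC): Z₂ = j(X_L − X_C) = −j87.5 Ω
Parallel: Z = Z₁Z₂/(Z₁+Z₂), |Z| = 17.6 Ω, ∠Z = -11.6°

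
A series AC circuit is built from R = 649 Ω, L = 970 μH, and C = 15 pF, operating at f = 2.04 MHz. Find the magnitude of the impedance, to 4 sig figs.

ω = 2πf = 1.282e+07 rad/s
X_L = ωL = 12430 Ω
X_C = 1/(ωC) = 5201 Ω
Net reactance X = X_L − X_C = 7232 Ω
Z = 649.0 + j7232 Ω
|Z| = √(649.0² + 7232²) = 7261 Ω

7261 Ω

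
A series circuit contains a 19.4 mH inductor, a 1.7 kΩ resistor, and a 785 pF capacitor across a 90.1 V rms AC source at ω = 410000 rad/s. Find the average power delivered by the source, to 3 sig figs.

523 mW

X_L = ωL = 7950 Ω
X_C = 1/(ωC) = 3110 Ω
Net reactance X = X_L − X_C = 4850 Ω
Z = 1700 + j4850 Ω
|Z| = √(1700² + 4850²) = 5140 Ω
∠Z = arctan(4850/1700) = 70.7°
I = V/|Z| = 17.5 mA
P = VI cos φ = 90.1 × 0.0175 × cos(70.7°) = 523 mW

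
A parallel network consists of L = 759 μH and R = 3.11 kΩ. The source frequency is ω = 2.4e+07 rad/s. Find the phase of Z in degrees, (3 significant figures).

9.69°

X_L = ωL = 18200 Ω
Parallel: admittances add. Y = 1/R + 1/(jωL)
Y = (0.000322 − j5.49e-05) S
|Y| = 0.000326 S → |Z| = 1/|Y| = 3070 Ω, ∠Z = −∠Y = 9.69°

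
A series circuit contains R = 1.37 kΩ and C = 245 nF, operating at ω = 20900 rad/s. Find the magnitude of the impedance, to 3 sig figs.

1380 Ω

X_C = 1/(ωC) = 195 Ω
Z = 1370 − j195 Ω
|Z| = √(1370² + 195²) = 1380 Ω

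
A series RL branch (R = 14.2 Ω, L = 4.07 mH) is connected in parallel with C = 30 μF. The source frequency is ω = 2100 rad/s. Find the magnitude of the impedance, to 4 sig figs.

16.46 Ω

X_L = ωL = 8.547 Ω
X_C = 1/(ωC) = 15.87 Ω
Branch 1 (R+jX_L): Z₁ = 14.20 + j8.547 Ω, |Z₁| = 16.57 Ω
Branch 2 (−jX_C): Z₂ = −j15.87 Ω
Parallel: Z = Z₁Z₂/(Z₁+Z₂), |Z| = 16.46 Ω, ∠Z = -31.67°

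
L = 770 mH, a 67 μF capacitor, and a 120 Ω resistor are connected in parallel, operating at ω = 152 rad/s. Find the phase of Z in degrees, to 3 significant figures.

-11.1°

X_L = ωL = 117 Ω
X_C = 1/(ωC) = 98.2 Ω
Parallel: admittances add. Y = 1/R + 1/(jωL) + jωC
Y = (0.00833 + j0.00164) S
|Y| = 0.00849 S → |Z| = 1/|Y| = 118 Ω, ∠Z = −∠Y = -11.1°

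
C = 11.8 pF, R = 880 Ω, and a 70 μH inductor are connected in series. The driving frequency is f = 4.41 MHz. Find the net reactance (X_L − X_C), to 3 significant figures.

-1120 Ω

ω = 2πf = 2.771e+07 rad/s
X_L = ωL = 1940 Ω
X_C = 1/(ωC) = 3060 Ω
X = 1940 − 3060 = -1120 Ω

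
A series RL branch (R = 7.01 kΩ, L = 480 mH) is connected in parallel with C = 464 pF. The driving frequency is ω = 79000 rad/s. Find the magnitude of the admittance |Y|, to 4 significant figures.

12.11 μS

X_L = ωL = 37920 Ω
X_C = 1/(ωC) = 27280 Ω
Branch 1 (R+jX_L): Z₁ = 7010 + j37920 Ω, |Z₁| = 38560 Ω
Branch 2 (−jX_C): Z₂ = −j27280 Ω
Parallel: Z = Z₁Z₂/(Z₁+Z₂), |Z| = 82570 Ω, ∠Z = -67.09°
|Y| = 1/|Z| = 12.11 μS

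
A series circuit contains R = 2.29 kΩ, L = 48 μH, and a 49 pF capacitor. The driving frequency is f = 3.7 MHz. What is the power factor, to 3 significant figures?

ω = 2πf = 2.325e+07 rad/s
X_L = ωL = 1120 Ω
X_C = 1/(ωC) = 878 Ω
Net reactance X = X_L − X_C = 238 Ω
Z = 2290 + j238 Ω
|Z| = √(2290² + 238²) = 2300 Ω
∠Z = arctan(238/2290) = 5.93°
cos φ = cos(5.93°) = 0.995

0.995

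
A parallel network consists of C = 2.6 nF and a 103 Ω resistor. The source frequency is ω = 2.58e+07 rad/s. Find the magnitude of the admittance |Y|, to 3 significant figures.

67.8 mS

X_C = 1/(ωC) = 14.9 Ω
Parallel: admittances add. Y = 1/R + jωC
Y = (0.00971 + j0.0671) S
|Y| = 0.0678 S → |Z| = 1/|Y| = 14.8 Ω, ∠Z = −∠Y = -81.8°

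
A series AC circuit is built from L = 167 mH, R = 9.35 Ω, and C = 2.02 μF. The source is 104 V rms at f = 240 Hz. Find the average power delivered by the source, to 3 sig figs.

17.0 W

ω = 2πf = 1508 rad/s
X_L = ωL = 252 Ω
X_C = 1/(ωC) = 328 Ω
Net reactance X = X_L − X_C = -76.5 Ω
Z = 9.35 − j76.5 Ω
|Z| = √(9.35² + 76.5²) = 77.0 Ω
∠Z = arctan(-76.5/9.35) = -83.0°
I = V/|Z| = 1.35 A
P = VI cos φ = 104 × 1.35 × cos(-83.0°) = 17.0 W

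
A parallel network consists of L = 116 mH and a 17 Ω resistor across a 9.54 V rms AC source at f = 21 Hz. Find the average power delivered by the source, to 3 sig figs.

5.35 W

ω = 2πf = 131.9 rad/s
X_L = ωL = 15.3 Ω
Parallel: admittances add. Y = 1/R + 1/(jωL)
Y = (0.0588 − j0.0653) S
|Y| = 0.0879 S → |Z| = 1/|Y| = 11.4 Ω, ∠Z = −∠Y = 48.0°
I = V/|Z| = 839 mA
P = VI cos φ = 9.54 × 0.839 × cos(48.0°) = 5.35 W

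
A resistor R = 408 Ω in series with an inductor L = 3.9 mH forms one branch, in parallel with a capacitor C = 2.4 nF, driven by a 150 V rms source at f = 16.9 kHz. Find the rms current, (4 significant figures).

232.3 mA

ω = 2πf = 106200 rad/s
X_L = ωL = 414.1 Ω
X_C = 1/(ωC) = 3924 Ω
Branch 1 (R+jX_L): Z₁ = 408.0 + j414.1 Ω, |Z₁| = 581.3 Ω
Branch 2 (−jX_C): Z₂ = −j3924 Ω
Parallel: Z = Z₁Z₂/(Z₁+Z₂), |Z| = 645.6 Ω, ∠Z = 38.80°
I = V/|Z| = 150/645.6 = 232.3 mA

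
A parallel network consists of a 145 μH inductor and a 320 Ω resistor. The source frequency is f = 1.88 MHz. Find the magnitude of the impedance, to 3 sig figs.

315 Ω

ω = 2πf = 1.181e+07 rad/s
X_L = ωL = 1710 Ω
Parallel: admittances add. Y = 1/R + 1/(jωL)
Y = (0.00313 − j0.000584) S
|Y| = 0.00318 S → |Z| = 1/|Y| = 315 Ω, ∠Z = −∠Y = 10.6°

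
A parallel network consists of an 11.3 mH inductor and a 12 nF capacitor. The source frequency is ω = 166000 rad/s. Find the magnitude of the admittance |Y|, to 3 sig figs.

1.46 mS

X_L = ωL = 1880 Ω
X_C = 1/(ωC) = 502 Ω
Parallel: admittances add. Y = 1/(jωL) + jωC
Y = (0 + j0.00146) S
|Y| = 0.00146 S → |Z| = 1/|Y| = 685 Ω, ∠Z = −∠Y = -90.0°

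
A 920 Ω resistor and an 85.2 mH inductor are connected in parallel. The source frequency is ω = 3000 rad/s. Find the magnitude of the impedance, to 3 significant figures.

246 Ω

X_L = ωL = 256 Ω
Parallel: admittances add. Y = 1/R + 1/(jωL)
Y = (0.00109 − j0.00391) S
|Y| = 0.00406 S → |Z| = 1/|Y| = 246 Ω, ∠Z = −∠Y = 74.5°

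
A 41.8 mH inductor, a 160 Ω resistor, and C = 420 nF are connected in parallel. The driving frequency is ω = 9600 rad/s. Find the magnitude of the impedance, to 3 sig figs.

155 Ω

X_L = ωL = 401 Ω
X_C = 1/(ωC) = 248 Ω
Parallel: admittances add. Y = 1/R + 1/(jωL) + jωC
Y = (0.00625 + j0.00154) S
|Y| = 0.00644 S → |Z| = 1/|Y| = 155 Ω, ∠Z = −∠Y = -13.8°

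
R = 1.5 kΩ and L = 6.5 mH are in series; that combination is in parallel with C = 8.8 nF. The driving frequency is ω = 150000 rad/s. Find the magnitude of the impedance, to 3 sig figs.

X_L = ωL = 975 Ω
X_C = 1/(ωC) = 758 Ω
Branch 1 (R+jX_L): Z₁ = 1500 + j975 Ω, |Z₁| = 1790 Ω
Branch 2 (−jX_C): Z₂ = −j758 Ω
Parallel: Z = Z₁Z₂/(Z₁+Z₂), |Z| = 894 Ω, ∠Z = -65.2°

894 Ω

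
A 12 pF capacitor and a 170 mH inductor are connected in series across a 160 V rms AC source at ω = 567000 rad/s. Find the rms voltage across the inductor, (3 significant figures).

305 V

X_L = ωL = 96400 Ω
X_C = 1/(ωC) = 147000 Ω
Net reactance X = X_L − X_C = -50600 Ω
Z = − j50600 Ω
|Z| = √(0² + 50600²) = 50600 Ω
I = V/|Z| = 3.16 mA
V_L = I·|Z_L| = 0.00316 × 96400 = 305 V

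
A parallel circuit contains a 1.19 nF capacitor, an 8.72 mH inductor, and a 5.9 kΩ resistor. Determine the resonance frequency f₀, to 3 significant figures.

49.4 kHz

ω₀ = 1/√(LC) = 1/√(0.00872 × 1.19e-09) = 310400 rad/s
f₀ = ω₀/(2π) = 49.4 kHz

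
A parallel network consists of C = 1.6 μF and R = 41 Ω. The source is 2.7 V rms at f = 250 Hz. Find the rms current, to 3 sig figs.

66.2 mA

ω = 2πf = 1571 rad/s
X_C = 1/(ωC) = 398 Ω
Parallel: admittances add. Y = 1/R + jωC
Y = (0.0244 + j0.00251) S
|Y| = 0.0245 S → |Z| = 1/|Y| = 40.8 Ω, ∠Z = −∠Y = -5.88°
I = V/|Z| = 2.7/40.8 = 66.2 mA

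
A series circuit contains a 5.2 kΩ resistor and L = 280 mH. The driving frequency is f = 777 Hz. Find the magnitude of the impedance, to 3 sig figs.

ω = 2πf = 4882 rad/s
X_L = ωL = 1370 Ω
Z = 5200 + j1370 Ω
|Z| = √(5200² + 1370²) = 5380 Ω

5380 Ω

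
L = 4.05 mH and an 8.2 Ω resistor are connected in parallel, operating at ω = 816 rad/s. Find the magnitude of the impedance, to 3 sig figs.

3.07 Ω

X_L = ωL = 3.30 Ω
Parallel: admittances add. Y = 1/R + 1/(jωL)
Y = (0.122 − j0.303) S
|Y| = 0.326 S → |Z| = 1/|Y| = 3.07 Ω, ∠Z = −∠Y = 68.0°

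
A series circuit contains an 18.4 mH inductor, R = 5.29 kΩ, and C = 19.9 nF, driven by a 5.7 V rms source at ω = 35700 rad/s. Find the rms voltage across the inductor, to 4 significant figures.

X_L = ωL = 656.9 Ω
X_C = 1/(ωC) = 1408 Ω
Net reactance X = X_L − X_C = -750.7 Ω
Z = 5290 − j750.7 Ω
|Z| = √(5290² + 750.7²) = 5343 Ω
I = V/|Z| = 1.067 mA
V_L = I·|Z_L| = 0.001067 × 656.9 = 0.7008 V

0.7008 V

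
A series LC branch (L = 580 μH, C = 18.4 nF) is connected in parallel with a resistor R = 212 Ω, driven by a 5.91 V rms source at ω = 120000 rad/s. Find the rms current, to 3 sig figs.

X_L = ωL = 69.6 Ω
X_C = 1/(ωC) = 453 Ω
Branch 1: Z₁ = R = 212 Ω
Branch 2 (series LC): Z₂ = j(X_L − X_C) = −j383 Ω
Parallel: Z = Z₁Z₂/(Z₁+Z₂), |Z| = 186 Ω, ∠Z = -28.9°
I = V/|Z| = 5.91/186 = 31.9 mA

31.9 mA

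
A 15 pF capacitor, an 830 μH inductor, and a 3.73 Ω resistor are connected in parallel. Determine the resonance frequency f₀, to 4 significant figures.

1.426 MHz

ω₀ = 1/√(LC) = 1/√(0.00083 × 1.5e-11) = 8.962e+06 rad/s
f₀ = ω₀/(2π) = 1.426 MHz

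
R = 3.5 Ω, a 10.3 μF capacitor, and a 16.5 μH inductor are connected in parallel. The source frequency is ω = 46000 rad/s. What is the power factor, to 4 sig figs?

X_L = ωL = 0.7590 Ω
X_C = 1/(ωC) = 2.111 Ω
Parallel: admittances add. Y = 1/R + 1/(jωL) + jωC
Y = (0.2857 − j0.8437) S
|Y| = 0.8908 S → |Z| = 1/|Y| = 1.123 Ω, ∠Z = −∠Y = 71.29°
cos φ = cos(71.29°) = 0.3207

0.3207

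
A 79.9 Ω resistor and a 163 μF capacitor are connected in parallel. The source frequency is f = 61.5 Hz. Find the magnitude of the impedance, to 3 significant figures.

ω = 2πf = 386.4 rad/s
X_C = 1/(ωC) = 15.9 Ω
Parallel: admittances add. Y = 1/R + jωC
Y = (0.0125 + j0.0630) S
|Y| = 0.0642 S → |Z| = 1/|Y| = 15.6 Ω, ∠Z = −∠Y = -78.8°

15.6 Ω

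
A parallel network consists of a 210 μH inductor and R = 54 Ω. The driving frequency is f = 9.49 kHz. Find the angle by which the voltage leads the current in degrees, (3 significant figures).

ω = 2πf = 59630 rad/s
X_L = ωL = 12.5 Ω
Parallel: admittances add. Y = 1/R + 1/(jωL)
Y = (0.0185 − j0.0799) S
|Y| = 0.0820 S → |Z| = 1/|Y| = 12.2 Ω, ∠Z = −∠Y = 76.9°

76.9°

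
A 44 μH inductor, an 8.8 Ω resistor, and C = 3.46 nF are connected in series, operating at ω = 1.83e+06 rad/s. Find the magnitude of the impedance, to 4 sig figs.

X_L = ωL = 80.52 Ω
X_C = 1/(ωC) = 157.9 Ω
Net reactance X = X_L − X_C = -77.41 Ω
Z = 8.800 − j77.41 Ω
|Z| = √(8.800² + 77.41²) = 77.91 Ω

77.91 Ω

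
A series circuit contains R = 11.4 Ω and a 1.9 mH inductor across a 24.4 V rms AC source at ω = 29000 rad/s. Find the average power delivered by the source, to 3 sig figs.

X_L = ωL = 55.1 Ω
Z = 11.4 + j55.1 Ω
|Z| = √(11.4² + 55.1²) = 56.3 Ω
∠Z = arctan(55.1/11.4) = 78.3°
I = V/|Z| = 434 mA
P = VI cos φ = 24.4 × 0.434 × cos(78.3°) = 2.14 W

2.14 W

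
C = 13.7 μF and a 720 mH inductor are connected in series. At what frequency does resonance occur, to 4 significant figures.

50.67 Hz

ω₀ = 1/√(LC) = 1/√(0.72 × 1.37e-05) = 318.4 rad/s
f₀ = ω₀/(2π) = 50.67 Hz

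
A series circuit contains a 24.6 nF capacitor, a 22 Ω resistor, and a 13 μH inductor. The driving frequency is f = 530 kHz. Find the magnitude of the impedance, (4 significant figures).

ω = 2πf = 3.33e+06 rad/s
X_L = ωL = 43.29 Ω
X_C = 1/(ωC) = 12.21 Ω
Net reactance X = X_L − X_C = 31.08 Ω
Z = 22.00 + j31.08 Ω
|Z| = √(22.00² + 31.08²) = 38.08 Ω

38.08 Ω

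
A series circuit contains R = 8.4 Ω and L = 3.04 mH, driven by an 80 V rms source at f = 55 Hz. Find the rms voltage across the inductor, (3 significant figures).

ω = 2πf = 345.6 rad/s
X_L = ωL = 1.05 Ω
Z = 8.40 + j1.05 Ω
|Z| = √(8.40² + 1.05²) = 8.47 Ω
I = V/|Z| = 9.45 A
V_L = I·|Z_L| = 9.45 × 1.05 = 9.93 V

9.93 V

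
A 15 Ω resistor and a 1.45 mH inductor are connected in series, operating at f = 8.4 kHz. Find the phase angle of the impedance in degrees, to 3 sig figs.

78.9°

ω = 2πf = 52780 rad/s
X_L = ωL = 76.5 Ω
Z = 15.0 + j76.5 Ω
|Z| = √(15.0² + 76.5²) = 78.0 Ω
∠Z = arctan(76.5/15.0) = 78.9°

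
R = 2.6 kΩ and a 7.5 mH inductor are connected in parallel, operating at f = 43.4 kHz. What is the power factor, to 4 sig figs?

0.6183

ω = 2πf = 272700 rad/s
X_L = ωL = 2045 Ω
Parallel: admittances add. Y = 1/R + 1/(jωL)
Y = (0.0003846 − j0.0004890) S
|Y| = 0.0006221 S → |Z| = 1/|Y| = 1607 Ω, ∠Z = −∠Y = 51.81°
cos φ = cos(51.81°) = 0.6183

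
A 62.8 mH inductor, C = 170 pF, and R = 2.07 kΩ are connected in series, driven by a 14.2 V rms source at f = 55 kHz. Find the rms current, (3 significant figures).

ω = 2πf = 345600 rad/s
X_L = ωL = 21700 Ω
X_C = 1/(ωC) = 17000 Ω
Net reactance X = X_L − X_C = 4680 Ω
Z = 2070 + j4680 Ω
|Z| = √(2070² + 4680²) = 5120 Ω
I = V/|Z| = 14.2/5120 = 2.77 mA

2.77 mA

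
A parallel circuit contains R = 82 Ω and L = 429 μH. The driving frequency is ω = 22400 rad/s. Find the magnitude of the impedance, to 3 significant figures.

X_L = ωL = 9.61 Ω
Parallel: admittances add. Y = 1/R + 1/(jωL)
Y = (0.0122 − j0.104) S
|Y| = 0.105 S → |Z| = 1/|Y| = 9.54 Ω, ∠Z = −∠Y = 83.3°

9.54 Ω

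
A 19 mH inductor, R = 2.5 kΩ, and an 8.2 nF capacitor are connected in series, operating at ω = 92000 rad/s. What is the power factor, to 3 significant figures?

X_L = ωL = 1750 Ω
X_C = 1/(ωC) = 1330 Ω
Net reactance X = X_L − X_C = 422 Ω
Z = 2500 + j422 Ω
|Z| = √(2500² + 422²) = 2540 Ω
∠Z = arctan(422/2500) = 9.59°
cos φ = cos(9.59°) = 0.986

0.986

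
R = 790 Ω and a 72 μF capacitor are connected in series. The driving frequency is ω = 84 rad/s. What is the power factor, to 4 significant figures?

0.9788

X_C = 1/(ωC) = 165.3 Ω
Z = 790.0 − j165.3 Ω
|Z| = √(790.0² + 165.3²) = 807.1 Ω
∠Z = arctan(-165.3/790.0) = -11.82°
cos φ = cos(-11.82°) = 0.9788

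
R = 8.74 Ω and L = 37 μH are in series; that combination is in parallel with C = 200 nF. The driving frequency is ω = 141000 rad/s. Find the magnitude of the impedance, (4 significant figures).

11.47 Ω

X_L = ωL = 5.217 Ω
X_C = 1/(ωC) = 35.46 Ω
Branch 1 (R+jX_L): Z₁ = 8.740 + j5.217 Ω, |Z₁| = 10.18 Ω
Branch 2 (−jX_C): Z₂ = −j35.46 Ω
Parallel: Z = Z₁Z₂/(Z₁+Z₂), |Z| = 11.47 Ω, ∠Z = 14.72°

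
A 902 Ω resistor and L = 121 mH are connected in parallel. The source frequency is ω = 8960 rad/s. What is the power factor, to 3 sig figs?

0.769

X_L = ωL = 1080 Ω
Parallel: admittances add. Y = 1/R + 1/(jωL)
Y = (0.00111 − j0.000922) S
|Y| = 0.00144 S → |Z| = 1/|Y| = 693 Ω, ∠Z = −∠Y = 39.8°
cos φ = cos(39.8°) = 0.769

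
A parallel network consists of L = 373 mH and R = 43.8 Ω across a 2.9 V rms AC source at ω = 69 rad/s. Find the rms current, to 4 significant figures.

X_L = ωL = 25.74 Ω
Parallel: admittances add. Y = 1/R + 1/(jωL)
Y = (0.02283 − j0.03885) S
|Y| = 0.04507 S → |Z| = 1/|Y| = 22.19 Ω, ∠Z = −∠Y = 59.56°
I = V/|Z| = 2.9/22.19 = 130.7 mA

130.7 mA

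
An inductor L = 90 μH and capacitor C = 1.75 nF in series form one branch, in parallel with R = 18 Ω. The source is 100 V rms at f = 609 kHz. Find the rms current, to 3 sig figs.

5.58 A

ω = 2πf = 3.826e+06 rad/s
X_L = ωL = 344 Ω
X_C = 1/(ωC) = 149 Ω
Branch 1: Z₁ = R = 18.0 Ω
Branch 2 (series LC): Z₂ = j(X_L − X_C) = j195 Ω
Parallel: Z = Z₁Z₂/(Z₁+Z₂), |Z| = 17.9 Ω, ∠Z = 5.27°
I = V/|Z| = 100/17.9 = 5.58 A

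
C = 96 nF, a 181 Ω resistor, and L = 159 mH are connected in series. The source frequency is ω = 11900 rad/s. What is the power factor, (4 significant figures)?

X_L = ωL = 1892 Ω
X_C = 1/(ωC) = 875.4 Ω
Net reactance X = X_L − X_C = 1017 Ω
Z = 181.0 + j1017 Ω
|Z| = √(181.0² + 1017²) = 1033 Ω
∠Z = arctan(1017/181.0) = 79.91°
cos φ = cos(79.91°) = 0.1753

0.1753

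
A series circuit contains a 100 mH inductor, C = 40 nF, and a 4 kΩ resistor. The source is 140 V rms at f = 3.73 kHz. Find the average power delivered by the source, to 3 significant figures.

4.45 W

ω = 2πf = 23440 rad/s
X_L = ωL = 2340 Ω
X_C = 1/(ωC) = 1070 Ω
Net reactance X = X_L − X_C = 1280 Ω
Z = 4000 + j1280 Ω
|Z| = √(4000² + 1280²) = 4200 Ω
∠Z = arctan(1280/4000) = 17.7°
I = V/|Z| = 33.3 mA
P = VI cos φ = 140 × 0.0333 × cos(17.7°) = 4.45 W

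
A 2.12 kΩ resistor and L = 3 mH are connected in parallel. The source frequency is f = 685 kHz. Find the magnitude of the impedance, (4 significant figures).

2092 Ω

ω = 2πf = 4.304e+06 rad/s
X_L = ωL = 12910 Ω
Parallel: admittances add. Y = 1/R + 1/(jωL)
Y = (0.0004717 − j7.745e-05) S
|Y| = 0.0004780 S → |Z| = 1/|Y| = 2092 Ω, ∠Z = −∠Y = 9.324°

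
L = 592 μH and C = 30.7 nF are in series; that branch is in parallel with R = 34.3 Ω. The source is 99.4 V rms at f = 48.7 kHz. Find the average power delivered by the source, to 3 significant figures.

288 W

ω = 2πf = 306000 rad/s
X_L = ωL = 181 Ω
X_C = 1/(ωC) = 106 Ω
Branch 1: Z₁ = R = 34.3 Ω
Branch 2 (series LC): Z₂ = j(X_L − X_C) = j74.7 Ω
Parallel: Z = Z₁Z₂/(Z₁+Z₂), |Z| = 31.2 Ω, ∠Z = 24.7°
I = V/|Z| = 3.19 A
P = VI cos φ = 99.4 × 3.19 × cos(24.7°) = 288 W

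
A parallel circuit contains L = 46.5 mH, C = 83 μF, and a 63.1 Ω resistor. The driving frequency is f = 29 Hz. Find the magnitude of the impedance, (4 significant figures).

9.605 Ω

ω = 2πf = 182.2 rad/s
X_L = ωL = 8.473 Ω
X_C = 1/(ωC) = 66.12 Ω
Parallel: admittances add. Y = 1/R + 1/(jωL) + jωC
Y = (0.01585 − j0.1029) S
|Y| = 0.1041 S → |Z| = 1/|Y| = 9.605 Ω, ∠Z = −∠Y = 81.24°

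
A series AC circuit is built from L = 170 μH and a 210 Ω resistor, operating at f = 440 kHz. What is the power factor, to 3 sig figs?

0.408

ω = 2πf = 2.765e+06 rad/s
X_L = ωL = 470 Ω
Z = 210 + j470 Ω
|Z| = √(210² + 470²) = 515 Ω
∠Z = arctan(470/210) = 65.9°
cos φ = cos(65.9°) = 0.408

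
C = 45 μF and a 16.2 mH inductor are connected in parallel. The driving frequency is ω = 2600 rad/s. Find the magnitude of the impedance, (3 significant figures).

10.7 Ω

X_L = ωL = 42.1 Ω
X_C = 1/(ωC) = 8.55 Ω
Parallel: admittances add. Y = 1/(jωL) + jωC
Y = (0 + j0.0933) S
|Y| = 0.0933 S → |Z| = 1/|Y| = 10.7 Ω, ∠Z = −∠Y = -90.0°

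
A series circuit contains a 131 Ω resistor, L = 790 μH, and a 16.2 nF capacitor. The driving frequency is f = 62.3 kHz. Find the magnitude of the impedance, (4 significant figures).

ω = 2πf = 391400 rad/s
X_L = ωL = 309.2 Ω
X_C = 1/(ωC) = 157.7 Ω
Net reactance X = X_L − X_C = 151.5 Ω
Z = 131.0 + j151.5 Ω
|Z| = √(131.0² + 151.5²) = 200.3 Ω

200.3 Ω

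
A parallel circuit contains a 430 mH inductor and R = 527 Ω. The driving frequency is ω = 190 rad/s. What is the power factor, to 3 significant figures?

0.153

X_L = ωL = 81.7 Ω
Parallel: admittances add. Y = 1/R + 1/(jωL)
Y = (0.00190 − j0.0122) S
|Y| = 0.0124 S → |Z| = 1/|Y| = 80.7 Ω, ∠Z = −∠Y = 81.2°
cos φ = cos(81.2°) = 0.153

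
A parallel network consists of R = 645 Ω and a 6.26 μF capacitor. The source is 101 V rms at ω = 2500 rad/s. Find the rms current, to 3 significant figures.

X_C = 1/(ωC) = 63.9 Ω
Parallel: admittances add. Y = 1/R + jωC
Y = (0.00155 + j0.0157) S
|Y| = 0.0157 S → |Z| = 1/|Y| = 63.6 Ω, ∠Z = −∠Y = -84.3°
I = V/|Z| = 101/63.6 = 1.59 A

1.59 A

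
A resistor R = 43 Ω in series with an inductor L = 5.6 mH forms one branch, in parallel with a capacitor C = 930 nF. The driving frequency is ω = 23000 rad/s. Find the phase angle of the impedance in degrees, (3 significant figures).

X_L = ωL = 129 Ω
X_C = 1/(ωC) = 46.8 Ω
Branch 1 (R+jX_L): Z₁ = 43.0 + j129 Ω, |Z₁| = 136 Ω
Branch 2 (−jX_C): Z₂ = −j46.8 Ω
Parallel: Z = Z₁Z₂/(Z₁+Z₂), |Z| = 68.5 Ω, ∠Z = -80.8°

-80.8°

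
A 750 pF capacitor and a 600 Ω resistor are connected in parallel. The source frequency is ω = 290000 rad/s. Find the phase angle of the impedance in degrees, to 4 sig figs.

-7.435°

X_C = 1/(ωC) = 4598 Ω
Parallel: admittances add. Y = 1/R + jωC
Y = (0.001667 + j0.0002175) S
|Y| = 0.001681 S → |Z| = 1/|Y| = 595.0 Ω, ∠Z = −∠Y = -7.435°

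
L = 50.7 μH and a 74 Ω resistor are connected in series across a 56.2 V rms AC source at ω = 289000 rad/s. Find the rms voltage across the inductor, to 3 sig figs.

10.9 V

X_L = ωL = 14.7 Ω
Z = 74.0 + j14.7 Ω
|Z| = √(74.0² + 14.7²) = 75.4 Ω
I = V/|Z| = 745 mA
V_L = I·|Z_L| = 0.745 × 14.7 = 10.9 V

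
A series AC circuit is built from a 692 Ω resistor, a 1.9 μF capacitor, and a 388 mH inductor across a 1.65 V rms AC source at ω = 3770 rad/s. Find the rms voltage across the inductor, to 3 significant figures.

X_L = ωL = 1460 Ω
X_C = 1/(ωC) = 140 Ω
Net reactance X = X_L − X_C = 1320 Ω
Z = 692 + j1320 Ω
|Z| = √(692² + 1320²) = 1490 Ω
I = V/|Z| = 1.11 mA
V_L = I·|Z_L| = 0.00111 × 1460 = 1.62 V

1.62 V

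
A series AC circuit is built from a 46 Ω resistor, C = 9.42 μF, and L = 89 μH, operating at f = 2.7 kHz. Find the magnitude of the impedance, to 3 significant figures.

ω = 2πf = 16960 rad/s
X_L = ωL = 1.51 Ω
X_C = 1/(ωC) = 6.26 Ω
Net reactance X = X_L − X_C = -4.75 Ω
Z = 46.0 − j4.75 Ω
|Z| = √(46.0² + 4.75²) = 46.2 Ω

46.2 Ω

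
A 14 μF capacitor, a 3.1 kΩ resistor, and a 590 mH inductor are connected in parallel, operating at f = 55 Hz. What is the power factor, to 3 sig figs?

ω = 2πf = 345.6 rad/s
X_L = ωL = 204 Ω
X_C = 1/(ωC) = 207 Ω
Parallel: admittances add. Y = 1/R + 1/(jωL) + jωC
Y = (0.000323 − j6.66e-05) S
|Y| = 0.000329 S → |Z| = 1/|Y| = 3040 Ω, ∠Z = −∠Y = 11.7°
cos φ = cos(11.7°) = 0.979

0.979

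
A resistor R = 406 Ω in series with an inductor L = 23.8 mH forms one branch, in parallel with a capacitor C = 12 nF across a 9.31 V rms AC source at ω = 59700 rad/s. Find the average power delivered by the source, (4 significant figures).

X_L = ωL = 1421 Ω
X_C = 1/(ωC) = 1396 Ω
Branch 1 (R+jX_L): Z₁ = 406.0 + j1421 Ω, |Z₁| = 1478 Ω
Branch 2 (−jX_C): Z₂ = −j1396 Ω
Parallel: Z = Z₁Z₂/(Z₁+Z₂), |Z| = 5071 Ω, ∠Z = -19.47°
I = V/|Z| = 1.836 mA
P = VI cos φ = 9.31 × 0.001836 × cos(-19.47°) = 16.12 mW

16.12 mW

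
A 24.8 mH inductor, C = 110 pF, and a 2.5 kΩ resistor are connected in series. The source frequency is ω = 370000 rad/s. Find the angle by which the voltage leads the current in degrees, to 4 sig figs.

X_L = ωL = 9176 Ω
X_C = 1/(ωC) = 24570 Ω
Net reactance X = X_L − X_C = -15390 Ω
Z = 2500 − j15390 Ω
|Z| = √(2500² + 15390²) = 15600 Ω
∠Z = arctan(-15390/2500) = -80.78°

-80.78°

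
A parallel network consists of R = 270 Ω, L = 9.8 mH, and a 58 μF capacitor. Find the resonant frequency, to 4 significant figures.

211.1 Hz

ω₀ = 1/√(LC) = 1/√(0.0098 × 5.8e-05) = 1326 rad/s
f₀ = ω₀/(2π) = 211.1 Hz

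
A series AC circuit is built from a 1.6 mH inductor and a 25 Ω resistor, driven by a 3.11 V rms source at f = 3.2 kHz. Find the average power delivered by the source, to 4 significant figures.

145.7 mW

ω = 2πf = 20110 rad/s
X_L = ωL = 32.17 Ω
Z = 25.00 + j32.17 Ω
|Z| = √(25.00² + 32.17²) = 40.74 Ω
∠Z = arctan(32.17/25.00) = 52.15°
I = V/|Z| = 76.33 mA
P = VI cos φ = 3.11 × 0.07633 × cos(52.15°) = 145.7 mW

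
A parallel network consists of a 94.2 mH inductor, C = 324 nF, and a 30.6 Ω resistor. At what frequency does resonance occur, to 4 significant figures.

ω₀ = 1/√(LC) = 1/√(0.0942 × 3.24e-07) = 5724 rad/s
f₀ = ω₀/(2π) = 911.0 Hz

911.0 Hz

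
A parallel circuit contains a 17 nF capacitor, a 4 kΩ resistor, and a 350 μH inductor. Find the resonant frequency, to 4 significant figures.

65.25 kHz

ω₀ = 1/√(LC) = 1/√(0.00035 × 1.7e-08) = 410000 rad/s
f₀ = ω₀/(2π) = 65.25 kHz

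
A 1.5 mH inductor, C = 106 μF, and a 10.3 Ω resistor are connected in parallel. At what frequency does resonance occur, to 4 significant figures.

399.1 Hz

ω₀ = 1/√(LC) = 1/√(0.0015 × 0.000106) = 2508 rad/s
f₀ = ω₀/(2π) = 399.1 Hz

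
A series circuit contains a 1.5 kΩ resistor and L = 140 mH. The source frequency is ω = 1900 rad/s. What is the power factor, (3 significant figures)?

X_L = ωL = 266 Ω
Z = 1500 + j266 Ω
|Z| = √(1500² + 266²) = 1520 Ω
∠Z = arctan(266/1500) = 10.1°
cos φ = cos(10.1°) = 0.985

0.985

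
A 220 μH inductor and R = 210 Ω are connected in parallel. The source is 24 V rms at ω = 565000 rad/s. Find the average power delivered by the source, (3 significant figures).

X_L = ωL = 124 Ω
Parallel: admittances add. Y = 1/R + 1/(jωL)
Y = (0.00476 − j0.00805) S
|Y| = 0.00935 S → |Z| = 1/|Y| = 107 Ω, ∠Z = −∠Y = 59.4°
I = V/|Z| = 224 mA
P = VI cos φ = 24 × 0.224 × cos(59.4°) = 2.74 W

2.74 W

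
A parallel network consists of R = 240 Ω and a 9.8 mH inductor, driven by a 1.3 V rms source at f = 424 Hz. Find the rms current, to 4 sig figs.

ω = 2πf = 2664 rad/s
X_L = ωL = 26.11 Ω
Parallel: admittances add. Y = 1/R + 1/(jωL)
Y = (0.004167 − j0.03830) S
|Y| = 0.03853 S → |Z| = 1/|Y| = 25.95 Ω, ∠Z = −∠Y = 83.79°
I = V/|Z| = 1.3/25.95 = 50.09 mA

50.09 mA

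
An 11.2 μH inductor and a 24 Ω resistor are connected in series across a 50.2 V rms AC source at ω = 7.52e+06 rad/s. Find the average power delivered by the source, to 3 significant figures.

X_L = ωL = 84.2 Ω
Z = 24.0 + j84.2 Ω
|Z| = √(24.0² + 84.2²) = 87.6 Ω
∠Z = arctan(84.2/24.0) = 74.1°
I = V/|Z| = 573 mA
P = VI cos φ = 50.2 × 0.573 × cos(74.1°) = 7.89 W

7.89 W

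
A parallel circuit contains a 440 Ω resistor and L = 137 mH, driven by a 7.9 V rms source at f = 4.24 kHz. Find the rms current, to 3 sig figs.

18.1 mA

ω = 2πf = 26640 rad/s
X_L = ωL = 3650 Ω
Parallel: admittances add. Y = 1/R + 1/(jωL)
Y = (0.00227 − j0.000274) S
|Y| = 0.00229 S → |Z| = 1/|Y| = 437 Ω, ∠Z = −∠Y = 6.87°
I = V/|Z| = 7.9/437 = 18.1 mA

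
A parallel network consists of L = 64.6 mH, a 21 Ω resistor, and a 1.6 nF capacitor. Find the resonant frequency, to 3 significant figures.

15.7 kHz

ω₀ = 1/√(LC) = 1/√(0.0646 × 1.6e-09) = 98360 rad/s
f₀ = ω₀/(2π) = 15.7 kHz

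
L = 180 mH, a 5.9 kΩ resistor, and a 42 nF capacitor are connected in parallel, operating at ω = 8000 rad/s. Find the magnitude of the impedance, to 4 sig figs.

2522 Ω

X_L = ωL = 1440 Ω
X_C = 1/(ωC) = 2976 Ω
Parallel: admittances add. Y = 1/R + 1/(jωL) + jωC
Y = (0.0001695 − j0.0003584) S
|Y| = 0.0003965 S → |Z| = 1/|Y| = 2522 Ω, ∠Z = −∠Y = 64.69°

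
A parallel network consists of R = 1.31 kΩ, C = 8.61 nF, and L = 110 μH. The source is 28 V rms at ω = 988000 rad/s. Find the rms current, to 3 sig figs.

X_L = ωL = 109 Ω
X_C = 1/(ωC) = 118 Ω
Parallel: admittances add. Y = 1/R + 1/(jωL) + jωC
Y = (0.000763 − j0.000695) S
|Y| = 0.00103 S → |Z| = 1/|Y| = 969 Ω, ∠Z = −∠Y = 42.3°
I = V/|Z| = 28/969 = 28.9 mA

28.9 mA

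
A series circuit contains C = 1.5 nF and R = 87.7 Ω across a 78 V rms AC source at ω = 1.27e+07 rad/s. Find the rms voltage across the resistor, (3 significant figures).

66.9 V

X_C = 1/(ωC) = 52.5 Ω
Z = 87.7 − j52.5 Ω
|Z| = √(87.7² + 52.5²) = 102 Ω
I = V/|Z| = 763 mA
V_R = I·|Z_R| = 0.763 × 87.7 = 66.9 V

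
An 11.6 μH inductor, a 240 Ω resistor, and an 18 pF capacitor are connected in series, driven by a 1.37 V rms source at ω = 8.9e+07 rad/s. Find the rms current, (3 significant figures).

2.89 mA

X_L = ωL = 1030 Ω
X_C = 1/(ωC) = 624 Ω
Net reactance X = X_L − X_C = 408 Ω
Z = 240 + j408 Ω
|Z| = √(240² + 408²) = 474 Ω
I = V/|Z| = 1.37/474 = 2.89 mA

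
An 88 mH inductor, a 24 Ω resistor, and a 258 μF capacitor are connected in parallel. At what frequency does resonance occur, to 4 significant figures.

ω₀ = 1/√(LC) = 1/√(0.088 × 0.000258) = 209.9 rad/s
f₀ = ω₀/(2π) = 33.40 Hz

33.40 Hz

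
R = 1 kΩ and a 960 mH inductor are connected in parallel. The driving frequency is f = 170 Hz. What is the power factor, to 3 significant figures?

ω = 2πf = 1068 rad/s
X_L = ωL = 1030 Ω
Parallel: admittances add. Y = 1/R + 1/(jωL)
Y = (0.00100 − j0.000975) S
|Y| = 0.00140 S → |Z| = 1/|Y| = 716 Ω, ∠Z = −∠Y = 44.3°
cos φ = cos(44.3°) = 0.716

0.716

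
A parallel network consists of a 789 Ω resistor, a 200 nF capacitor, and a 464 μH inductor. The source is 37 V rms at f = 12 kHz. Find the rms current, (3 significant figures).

502 mA

ω = 2πf = 75400 rad/s
X_L = ωL = 35.0 Ω
X_C = 1/(ωC) = 66.3 Ω
Parallel: admittances add. Y = 1/R + 1/(jωL) + jωC
Y = (0.00127 − j0.0135) S
|Y| = 0.0136 S → |Z| = 1/|Y| = 73.7 Ω, ∠Z = −∠Y = 84.6°
I = V/|Z| = 37/73.7 = 502 mA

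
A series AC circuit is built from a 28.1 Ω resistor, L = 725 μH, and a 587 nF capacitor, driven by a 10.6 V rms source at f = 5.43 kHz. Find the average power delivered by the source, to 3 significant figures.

2.22 W

ω = 2πf = 34120 rad/s
X_L = ωL = 24.7 Ω
X_C = 1/(ωC) = 49.9 Ω
Net reactance X = X_L − X_C = -25.2 Ω
Z = 28.1 − j25.2 Ω
|Z| = √(28.1² + 25.2²) = 37.7 Ω
∠Z = arctan(-25.2/28.1) = -41.9°
I = V/|Z| = 281 mA
P = VI cos φ = 10.6 × 0.281 × cos(-41.9°) = 2.22 W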